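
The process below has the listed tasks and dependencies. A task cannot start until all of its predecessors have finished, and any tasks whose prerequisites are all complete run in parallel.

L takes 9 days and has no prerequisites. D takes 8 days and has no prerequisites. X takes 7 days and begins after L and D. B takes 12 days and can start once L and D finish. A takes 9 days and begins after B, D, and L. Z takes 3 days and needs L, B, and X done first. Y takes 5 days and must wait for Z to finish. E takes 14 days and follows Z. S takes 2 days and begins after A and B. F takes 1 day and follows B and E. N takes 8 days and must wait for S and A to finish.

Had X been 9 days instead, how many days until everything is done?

Baseline: L→B→A→S→N = 9+12+9+2+8 = 40 → 40 days.
X has 6 days of float (longest path through it is 34).
No other chain overtakes it, so the finish is 40 days.

40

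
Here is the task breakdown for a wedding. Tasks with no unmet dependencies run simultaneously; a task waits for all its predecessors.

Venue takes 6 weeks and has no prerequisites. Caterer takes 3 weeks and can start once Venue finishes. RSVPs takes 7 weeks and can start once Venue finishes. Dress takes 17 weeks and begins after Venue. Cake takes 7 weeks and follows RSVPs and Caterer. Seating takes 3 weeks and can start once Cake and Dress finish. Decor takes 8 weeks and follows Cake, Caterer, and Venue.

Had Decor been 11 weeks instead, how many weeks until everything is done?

31

Actual critical path: Venue→RSVPs→Cake→Decor = 6+7+7+8 = 28 ⇒ 28 weeks.
Decor lies on that path, so at 11 weeks the path becomes 31 weeks.
No other chain overtakes it, so the finish is 31 weeks.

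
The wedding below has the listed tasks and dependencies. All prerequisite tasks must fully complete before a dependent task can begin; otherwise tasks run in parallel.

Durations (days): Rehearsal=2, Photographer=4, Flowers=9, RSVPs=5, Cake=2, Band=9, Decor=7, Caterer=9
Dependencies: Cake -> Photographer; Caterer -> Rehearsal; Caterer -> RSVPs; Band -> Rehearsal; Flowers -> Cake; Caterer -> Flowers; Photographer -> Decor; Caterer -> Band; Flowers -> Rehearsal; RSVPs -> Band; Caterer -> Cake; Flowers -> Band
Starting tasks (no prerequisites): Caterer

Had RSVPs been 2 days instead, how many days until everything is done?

Baseline: Caterer→Flowers→Cake→Photographer→Decor = 9+9+2+4+7 = 31 → 31 days.
RSVPs is off the critical path — its longest chain is 25 days, giving 6 of slack.
That remains the longest chain; total 31 days.

31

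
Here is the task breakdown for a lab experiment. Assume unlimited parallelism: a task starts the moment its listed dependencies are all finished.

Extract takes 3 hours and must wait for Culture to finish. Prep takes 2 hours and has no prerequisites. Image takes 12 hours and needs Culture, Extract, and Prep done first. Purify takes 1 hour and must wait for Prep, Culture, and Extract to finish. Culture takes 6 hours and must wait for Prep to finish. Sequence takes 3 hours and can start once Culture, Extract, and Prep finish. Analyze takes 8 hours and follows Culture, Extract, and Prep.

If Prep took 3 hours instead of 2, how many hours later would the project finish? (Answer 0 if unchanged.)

1

Critical path before the change: Prep→Culture→Extract→Image = 2+6+3+12 = 23 giving 23 hours.
Prep lies on that path, so at 3 hours the path becomes 24 hours.
No other chain overtakes it, so the finish is 24 hours.
Change in finish: 24 − 23 = +1 hours.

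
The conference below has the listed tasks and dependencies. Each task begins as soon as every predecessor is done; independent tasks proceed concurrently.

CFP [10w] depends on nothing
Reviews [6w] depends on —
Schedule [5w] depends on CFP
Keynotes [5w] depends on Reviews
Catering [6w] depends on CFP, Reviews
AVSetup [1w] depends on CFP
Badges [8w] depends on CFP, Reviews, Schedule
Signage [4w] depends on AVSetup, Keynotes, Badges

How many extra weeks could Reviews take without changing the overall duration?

The longest chain is CFP→Schedule→Badges→Signage = 10+5+8+4 = 27; overall finish 27 weeks.
The longest chain containing Reviews totals 18 weeks.
So Reviews can slip 15 − 6 = 9 weeks.

9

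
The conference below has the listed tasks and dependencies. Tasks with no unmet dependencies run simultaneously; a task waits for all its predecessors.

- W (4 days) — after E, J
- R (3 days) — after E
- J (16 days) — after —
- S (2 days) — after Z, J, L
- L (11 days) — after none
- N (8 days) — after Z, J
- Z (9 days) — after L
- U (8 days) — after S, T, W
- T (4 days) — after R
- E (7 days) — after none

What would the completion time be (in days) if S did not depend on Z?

With the dependency in place, L→Z→S→U = 11+9+2+8 = 30 sets the finish at 30 days.
Without Z→S, S's earliest start moves from 20 to 16.
New critical path: L→Z→N = 11+9+8 = 28 ⇒ 28 days.

28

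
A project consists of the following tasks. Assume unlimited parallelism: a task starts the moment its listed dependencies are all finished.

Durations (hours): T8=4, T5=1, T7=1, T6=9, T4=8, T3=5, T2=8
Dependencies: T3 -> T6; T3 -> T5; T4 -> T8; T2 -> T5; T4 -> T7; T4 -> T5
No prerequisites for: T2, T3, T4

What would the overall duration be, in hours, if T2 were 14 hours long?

15

Critical path before the change: T3→T6 = 5+9 = 14 giving 14 hours.
T2 has 5 hours of float (longest path through it is 9).
New critical path: T2→T5 = 14+1 = 15 ⇒ 15 hours.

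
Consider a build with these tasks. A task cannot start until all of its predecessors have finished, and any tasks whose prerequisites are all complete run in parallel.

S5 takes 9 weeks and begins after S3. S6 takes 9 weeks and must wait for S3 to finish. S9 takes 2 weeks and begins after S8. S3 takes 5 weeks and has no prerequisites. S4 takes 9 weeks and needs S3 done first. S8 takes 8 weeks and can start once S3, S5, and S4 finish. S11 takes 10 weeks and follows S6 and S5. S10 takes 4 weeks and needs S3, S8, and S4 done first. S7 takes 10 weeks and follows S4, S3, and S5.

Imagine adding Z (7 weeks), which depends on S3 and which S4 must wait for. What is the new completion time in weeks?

Originally the job takes 26 weeks.
With Z inserted, S4 now waits for max(S3, Z).
New critical path: S3→Z→S4→S8→S10 = 5+7+9+8+4 = 33 ⇒ 33 weeks.

33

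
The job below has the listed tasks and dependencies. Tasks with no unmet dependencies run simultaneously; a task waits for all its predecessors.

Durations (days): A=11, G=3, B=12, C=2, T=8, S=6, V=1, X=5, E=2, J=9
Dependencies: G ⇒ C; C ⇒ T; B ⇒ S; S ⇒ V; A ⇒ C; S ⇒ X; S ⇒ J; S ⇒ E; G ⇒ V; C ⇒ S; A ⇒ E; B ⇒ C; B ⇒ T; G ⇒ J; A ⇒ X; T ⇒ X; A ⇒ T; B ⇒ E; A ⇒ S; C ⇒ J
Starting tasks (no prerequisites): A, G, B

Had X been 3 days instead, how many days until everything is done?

29

Actual critical path: B→C→S→J = 12+2+6+9 = 29 ⇒ 29 days.
X has 2 days of float (longest path through it is 27).
No other chain overtakes it, so the finish is 29 days.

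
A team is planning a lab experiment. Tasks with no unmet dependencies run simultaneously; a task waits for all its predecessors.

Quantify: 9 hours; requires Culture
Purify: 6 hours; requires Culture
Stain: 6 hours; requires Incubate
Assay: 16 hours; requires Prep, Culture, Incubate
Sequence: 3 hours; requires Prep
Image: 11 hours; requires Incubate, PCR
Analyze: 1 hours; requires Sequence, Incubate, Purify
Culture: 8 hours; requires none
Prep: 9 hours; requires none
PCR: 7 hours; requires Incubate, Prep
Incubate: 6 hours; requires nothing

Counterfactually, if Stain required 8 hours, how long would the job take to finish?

27

Actual critical path: Prep→PCR→Image = 9+7+11 = 27 ⇒ 27 hours.
Stain is off the critical path — its longest chain is 12 hours, giving 15 of slack.
That remains the longest chain; total 27 hours.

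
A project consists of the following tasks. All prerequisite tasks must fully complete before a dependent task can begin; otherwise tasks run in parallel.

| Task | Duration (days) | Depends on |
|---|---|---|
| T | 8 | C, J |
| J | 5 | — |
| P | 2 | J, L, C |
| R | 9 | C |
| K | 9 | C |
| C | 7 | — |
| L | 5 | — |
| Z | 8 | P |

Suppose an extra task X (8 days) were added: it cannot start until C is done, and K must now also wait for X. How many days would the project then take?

Originally the project takes 17 days.
With X inserted, K now waits for max(C, X).
New critical path: C→X→K = 7+8+9 = 24 ⇒ 24 days.

24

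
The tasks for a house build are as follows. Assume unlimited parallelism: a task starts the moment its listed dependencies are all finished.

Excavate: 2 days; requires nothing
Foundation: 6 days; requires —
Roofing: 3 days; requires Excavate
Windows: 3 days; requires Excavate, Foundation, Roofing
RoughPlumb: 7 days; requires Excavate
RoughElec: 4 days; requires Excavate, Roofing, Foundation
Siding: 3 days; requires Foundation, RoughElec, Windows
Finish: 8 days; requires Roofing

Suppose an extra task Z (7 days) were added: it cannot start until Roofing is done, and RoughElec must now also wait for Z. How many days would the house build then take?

19

Originally the house build takes 13 days.
With Z inserted, RoughElec now waits for max(Excavate, Roofing, Foundation, Z).
New critical path: Excavate→Roofing→Z→RoughElec→Siding = 2+3+7+4+3 = 19 ⇒ 19 days.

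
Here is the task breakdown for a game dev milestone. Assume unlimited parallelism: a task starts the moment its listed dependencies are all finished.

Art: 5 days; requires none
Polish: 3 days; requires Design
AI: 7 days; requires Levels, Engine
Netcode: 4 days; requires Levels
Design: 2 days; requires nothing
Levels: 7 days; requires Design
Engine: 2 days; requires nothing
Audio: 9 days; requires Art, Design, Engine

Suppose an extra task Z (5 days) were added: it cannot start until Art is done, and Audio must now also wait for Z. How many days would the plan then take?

19

Originally the plan takes 16 days.
With Z inserted, Audio now waits for max(Art, Design, Engine, Z).
New critical path: Art→Z→Audio = 5+5+9 = 19 ⇒ 19 days.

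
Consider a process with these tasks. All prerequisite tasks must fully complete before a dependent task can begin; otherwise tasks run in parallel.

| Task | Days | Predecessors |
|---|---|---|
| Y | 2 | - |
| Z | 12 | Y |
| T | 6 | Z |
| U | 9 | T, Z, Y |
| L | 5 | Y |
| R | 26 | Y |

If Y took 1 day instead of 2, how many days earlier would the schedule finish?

1

Baseline: Y→Z→T→U = 2+12+6+9 = 29 → 29 days.
Y is on the critical path; changing it to 1 makes that path 28 days.
The critical path is still Y→Z→T→U; finish is now 28 days.
Change in finish: 28 − 29 = -1 days.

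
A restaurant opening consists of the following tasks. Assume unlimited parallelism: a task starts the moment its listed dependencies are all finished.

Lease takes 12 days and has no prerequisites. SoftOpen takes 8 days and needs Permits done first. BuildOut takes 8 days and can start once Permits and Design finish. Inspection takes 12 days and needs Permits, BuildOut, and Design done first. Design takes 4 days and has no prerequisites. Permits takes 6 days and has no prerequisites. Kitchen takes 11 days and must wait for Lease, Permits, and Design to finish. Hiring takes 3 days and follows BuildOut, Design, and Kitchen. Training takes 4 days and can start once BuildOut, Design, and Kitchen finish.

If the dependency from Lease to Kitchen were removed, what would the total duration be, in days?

Original critical path: Lease→Kitchen→Training = 12+11+4 = 27 ⇒ 27 days.
Without Lease→Kitchen, Kitchen's earliest start moves from 12 to 6.
New critical path: Permits→BuildOut→Inspection = 6+8+12 = 26 ⇒ 26 days.

26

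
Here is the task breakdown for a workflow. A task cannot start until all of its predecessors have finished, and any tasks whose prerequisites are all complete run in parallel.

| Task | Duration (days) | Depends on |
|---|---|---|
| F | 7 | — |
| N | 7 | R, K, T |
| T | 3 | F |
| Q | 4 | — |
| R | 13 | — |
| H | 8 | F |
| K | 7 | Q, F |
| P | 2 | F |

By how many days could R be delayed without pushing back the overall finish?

The longest chain is F→K→N = 7+7+7 = 21; overall finish 21 days.
R finishes as early as 13 and must finish by 14.
Slack of R = 1 − 0 = 1 day.

1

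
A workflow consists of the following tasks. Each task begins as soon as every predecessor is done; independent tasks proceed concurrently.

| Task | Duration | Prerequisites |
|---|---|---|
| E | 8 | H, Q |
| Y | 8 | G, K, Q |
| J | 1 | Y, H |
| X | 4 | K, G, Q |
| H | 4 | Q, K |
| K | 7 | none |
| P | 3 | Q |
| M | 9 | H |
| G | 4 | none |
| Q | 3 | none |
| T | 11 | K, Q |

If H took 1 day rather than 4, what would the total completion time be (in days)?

Critical path before the change: K→H→M = 7+4+9 = 20 giving 20 days.
H is on the critical path; changing it to 1 makes that path 17 days.
Now K→T = 7+11 = 18 is longest, so the finish becomes 18 days.

18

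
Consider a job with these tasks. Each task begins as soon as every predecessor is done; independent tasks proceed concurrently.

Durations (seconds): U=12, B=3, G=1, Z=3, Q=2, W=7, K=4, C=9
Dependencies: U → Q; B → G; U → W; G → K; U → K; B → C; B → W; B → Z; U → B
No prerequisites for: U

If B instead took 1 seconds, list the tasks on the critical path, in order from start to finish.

The binding path is U→B→C = 12+3+9 = 24; finish at 24 seconds.
B lies on that path, so at 1 second the path becomes 22 seconds.
The critical path is still U→B→C; finish is now 22 seconds.

U, B, C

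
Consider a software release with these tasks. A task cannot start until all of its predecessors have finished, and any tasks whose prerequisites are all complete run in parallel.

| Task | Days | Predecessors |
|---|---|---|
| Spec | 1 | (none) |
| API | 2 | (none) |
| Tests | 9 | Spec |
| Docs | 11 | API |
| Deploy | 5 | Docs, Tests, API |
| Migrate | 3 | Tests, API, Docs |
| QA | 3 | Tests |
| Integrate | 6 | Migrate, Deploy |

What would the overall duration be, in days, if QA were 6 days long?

24

The binding path is API→Docs→Deploy→Integrate = 2+11+5+6 = 24; finish at 24 days.
The longest path through QA is only 13 days, so QA has float 11.
The critical path is still API→Docs→Deploy→Integrate; finish is now 24 days.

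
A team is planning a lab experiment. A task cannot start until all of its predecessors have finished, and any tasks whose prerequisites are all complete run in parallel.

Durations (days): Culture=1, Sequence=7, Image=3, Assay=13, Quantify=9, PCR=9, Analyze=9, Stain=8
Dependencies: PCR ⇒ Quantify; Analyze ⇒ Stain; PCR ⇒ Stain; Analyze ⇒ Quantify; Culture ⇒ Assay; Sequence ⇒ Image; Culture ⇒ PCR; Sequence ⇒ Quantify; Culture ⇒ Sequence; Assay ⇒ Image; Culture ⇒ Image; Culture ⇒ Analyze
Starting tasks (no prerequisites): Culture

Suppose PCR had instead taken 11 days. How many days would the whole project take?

21

As given, the longest chain is Culture→PCR→Quantify = 1+9+9 = 19, so the finish is 19 days.
PCR is on the critical path; changing it to 11 makes that path 21 days.
That remains the longest chain; total 21 days.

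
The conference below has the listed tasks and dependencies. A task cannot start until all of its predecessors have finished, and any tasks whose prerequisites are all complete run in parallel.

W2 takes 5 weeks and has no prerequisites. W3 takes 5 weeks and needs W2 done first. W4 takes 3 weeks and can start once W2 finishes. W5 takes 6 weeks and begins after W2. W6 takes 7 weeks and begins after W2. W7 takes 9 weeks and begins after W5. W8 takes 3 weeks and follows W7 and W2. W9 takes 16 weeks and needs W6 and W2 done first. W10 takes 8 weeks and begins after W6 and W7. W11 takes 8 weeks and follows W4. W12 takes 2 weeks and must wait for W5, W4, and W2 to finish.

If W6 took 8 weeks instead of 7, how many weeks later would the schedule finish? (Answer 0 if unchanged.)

1

Baseline: W2→W6→W9 = 5+7+16 = 28 → 28 weeks.
Since W6 is critical, the +1 change carries straight to that chain (now 29 weeks).
The critical path is still W2→W6→W9; finish is now 29 weeks.
Change in finish: 29 − 28 = +1 weeks.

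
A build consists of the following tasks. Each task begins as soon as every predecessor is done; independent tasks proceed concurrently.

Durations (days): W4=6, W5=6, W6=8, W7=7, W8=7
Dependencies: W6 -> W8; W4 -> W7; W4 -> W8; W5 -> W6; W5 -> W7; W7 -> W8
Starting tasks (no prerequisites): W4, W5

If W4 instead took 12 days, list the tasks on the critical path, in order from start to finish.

Critical path before the change: W5→W6→W8 = 6+8+7 = 21 giving 21 days.
W4 has 1 day of float (longest path through it is 20).
The binding chain switches to W4→W7→W8 = 12+7+7 = 26; finish 26 days.

W4, W7, W8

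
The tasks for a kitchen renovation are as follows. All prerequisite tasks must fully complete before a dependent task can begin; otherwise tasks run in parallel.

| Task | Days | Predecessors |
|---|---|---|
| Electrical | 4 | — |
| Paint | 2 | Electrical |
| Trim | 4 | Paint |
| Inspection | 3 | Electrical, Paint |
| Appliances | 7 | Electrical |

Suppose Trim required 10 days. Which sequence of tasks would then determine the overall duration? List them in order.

Electrical, Paint, Trim

Actual critical path: Electrical→Appliances = 4+7 = 11 ⇒ 11 days.
Trim is off the critical path — its longest chain is 10 days, giving 1 of slack.
The binding chain switches to Electrical→Paint→Trim = 4+2+10 = 16; finish 16 days.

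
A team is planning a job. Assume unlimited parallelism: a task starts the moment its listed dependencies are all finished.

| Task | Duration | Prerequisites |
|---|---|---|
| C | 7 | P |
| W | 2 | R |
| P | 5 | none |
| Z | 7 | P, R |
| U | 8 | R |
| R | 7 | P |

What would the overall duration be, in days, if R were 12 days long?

25

Critical path before the change: P→R→U = 5+7+8 = 20 giving 20 days.
R lies on that path, so at 12 days the path becomes 25 days.
No other chain overtakes it, so the finish is 25 days.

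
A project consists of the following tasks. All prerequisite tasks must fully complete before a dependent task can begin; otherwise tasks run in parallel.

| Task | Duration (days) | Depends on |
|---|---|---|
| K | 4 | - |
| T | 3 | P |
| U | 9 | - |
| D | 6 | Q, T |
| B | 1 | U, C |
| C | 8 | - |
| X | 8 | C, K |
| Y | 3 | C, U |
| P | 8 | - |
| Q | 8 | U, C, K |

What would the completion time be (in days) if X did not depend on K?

Original critical path: U→Q→D = 9+8+6 = 23 ⇒ 23 days.
Dropping K→X doesn't change X's earliest start (8); another predecessor still binds.
The longest chain is now U→Q→D = 9+8+6 = 23, so the plan takes 23 days.

23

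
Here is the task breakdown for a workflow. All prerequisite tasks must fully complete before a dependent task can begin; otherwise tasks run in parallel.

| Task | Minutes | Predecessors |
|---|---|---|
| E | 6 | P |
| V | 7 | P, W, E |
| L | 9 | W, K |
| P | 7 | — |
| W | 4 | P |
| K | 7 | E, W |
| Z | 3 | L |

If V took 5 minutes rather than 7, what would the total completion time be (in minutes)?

32

Critical path before the change: P→E→K→L→Z = 7+6+7+9+3 = 32 giving 32 minutes.
V has 12 minutes of float (longest path through it is 20).
The critical path is still P→E→K→L→Z; finish is now 32 minutes.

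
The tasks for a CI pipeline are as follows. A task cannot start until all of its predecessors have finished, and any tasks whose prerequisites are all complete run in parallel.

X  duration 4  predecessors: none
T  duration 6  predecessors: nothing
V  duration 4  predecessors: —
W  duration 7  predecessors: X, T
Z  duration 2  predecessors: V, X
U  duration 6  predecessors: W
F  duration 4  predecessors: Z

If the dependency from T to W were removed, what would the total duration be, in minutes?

17

Original critical path: T→W→U = 6+7+6 = 19 ⇒ 19 minutes.
Without T→W, W's earliest start moves from 6 to 4.
New critical path: X→W→U = 4+7+6 = 17 ⇒ 17 minutes.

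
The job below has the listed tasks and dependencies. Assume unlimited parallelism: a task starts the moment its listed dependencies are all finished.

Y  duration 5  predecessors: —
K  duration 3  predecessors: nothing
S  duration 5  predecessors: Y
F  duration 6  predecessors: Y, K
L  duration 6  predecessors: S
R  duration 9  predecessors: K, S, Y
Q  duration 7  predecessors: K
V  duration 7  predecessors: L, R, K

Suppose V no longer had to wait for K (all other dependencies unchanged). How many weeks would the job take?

Original critical path: Y→S→R→V = 5+5+9+7 = 26 ⇒ 26 weeks.
Dropping K→V doesn't change V's earliest start (19); another predecessor still binds.
New critical path: Y→S→R→V = 5+5+9+7 = 26 ⇒ 26 weeks.

26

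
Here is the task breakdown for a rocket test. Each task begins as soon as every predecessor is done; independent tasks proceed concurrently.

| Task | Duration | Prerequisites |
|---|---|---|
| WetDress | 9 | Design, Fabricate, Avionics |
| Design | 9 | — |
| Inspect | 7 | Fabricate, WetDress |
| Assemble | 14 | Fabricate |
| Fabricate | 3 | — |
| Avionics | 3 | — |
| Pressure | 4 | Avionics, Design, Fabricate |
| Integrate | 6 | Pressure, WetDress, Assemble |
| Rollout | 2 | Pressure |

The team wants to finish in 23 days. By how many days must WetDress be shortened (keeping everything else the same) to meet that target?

Current finish: 25 days; target: 23.
WetDress is on every critical path, so each day cut from WetDress cuts the finish by one (this holds down to a finish of 23).
Need 25 − 23 = 2 days off WetDress → WetDress becomes 7 days, finish becomes 23.

2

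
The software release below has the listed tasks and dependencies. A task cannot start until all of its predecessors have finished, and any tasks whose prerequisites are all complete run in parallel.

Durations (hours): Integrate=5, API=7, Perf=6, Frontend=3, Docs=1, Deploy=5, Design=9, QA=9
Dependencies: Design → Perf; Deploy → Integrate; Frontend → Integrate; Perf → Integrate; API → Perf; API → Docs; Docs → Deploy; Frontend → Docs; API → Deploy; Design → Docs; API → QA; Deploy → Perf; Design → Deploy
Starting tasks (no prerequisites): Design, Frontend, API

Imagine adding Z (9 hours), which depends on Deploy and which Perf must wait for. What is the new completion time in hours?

Originally the job takes 26 hours.
With Z inserted, Perf now waits for max(Design, Deploy, API, Z).
New critical path: Design→Docs→Deploy→Z→Perf→Integrate = 9+1+5+9+6+5 = 35 ⇒ 35 hours.

35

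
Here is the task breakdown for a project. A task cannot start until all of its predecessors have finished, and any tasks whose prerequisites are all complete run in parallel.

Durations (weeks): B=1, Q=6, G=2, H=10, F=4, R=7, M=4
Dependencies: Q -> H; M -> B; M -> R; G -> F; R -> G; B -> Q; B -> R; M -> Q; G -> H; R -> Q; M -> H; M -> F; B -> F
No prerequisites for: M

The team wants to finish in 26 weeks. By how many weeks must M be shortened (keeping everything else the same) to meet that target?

2

Current finish: 28 weeks; target: 26.
M is on every critical path, so each week cut from M cuts the finish by one (this holds down to a finish of 25).
Need 28 − 26 = 2 weeks off M → M becomes 2 weeks, finish becomes 26.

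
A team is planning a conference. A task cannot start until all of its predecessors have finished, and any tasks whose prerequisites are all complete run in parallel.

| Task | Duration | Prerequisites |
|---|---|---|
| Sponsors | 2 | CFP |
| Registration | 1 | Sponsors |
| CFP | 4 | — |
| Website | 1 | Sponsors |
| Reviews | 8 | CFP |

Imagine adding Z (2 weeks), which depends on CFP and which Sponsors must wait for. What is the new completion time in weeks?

12

Originally the project takes 12 weeks.
With Z inserted, Sponsors now waits for max(CFP, Z).
New critical path: CFP→Reviews = 4+8 = 12 ⇒ 12 weeks.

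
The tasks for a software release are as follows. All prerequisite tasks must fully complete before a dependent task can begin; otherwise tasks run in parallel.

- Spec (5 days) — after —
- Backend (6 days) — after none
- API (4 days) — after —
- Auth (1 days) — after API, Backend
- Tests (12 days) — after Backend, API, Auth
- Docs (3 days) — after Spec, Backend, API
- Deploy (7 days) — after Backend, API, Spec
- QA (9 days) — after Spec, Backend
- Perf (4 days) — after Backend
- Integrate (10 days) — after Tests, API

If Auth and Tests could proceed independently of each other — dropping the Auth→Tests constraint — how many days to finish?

28

Before: longest chain Backend→Auth→Tests→Integrate = 6+1+12+10 = 29, finish 29.
Without Auth→Tests, Tests's earliest start moves from 7 to 6.
New critical path: Backend→Tests→Integrate = 6+12+10 = 28 ⇒ 28 days.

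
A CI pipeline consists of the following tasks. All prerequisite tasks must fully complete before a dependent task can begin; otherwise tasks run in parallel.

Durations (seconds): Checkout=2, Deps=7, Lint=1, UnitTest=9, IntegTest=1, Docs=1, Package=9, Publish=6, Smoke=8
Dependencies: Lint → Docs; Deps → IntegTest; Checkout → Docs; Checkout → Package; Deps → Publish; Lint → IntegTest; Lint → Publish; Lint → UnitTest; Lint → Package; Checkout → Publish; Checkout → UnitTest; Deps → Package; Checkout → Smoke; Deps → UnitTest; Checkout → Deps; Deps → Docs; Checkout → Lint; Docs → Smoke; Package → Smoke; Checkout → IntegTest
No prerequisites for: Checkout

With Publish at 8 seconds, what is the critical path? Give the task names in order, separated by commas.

Baseline: Checkout→Deps→Package→Smoke = 2+7+9+8 = 26 → 26 seconds.
Publish is off the critical path — its longest chain is 15 seconds, giving 11 of slack.
No other chain overtakes it, so the finish is 26 seconds.

Checkout, Deps, Package, Smoke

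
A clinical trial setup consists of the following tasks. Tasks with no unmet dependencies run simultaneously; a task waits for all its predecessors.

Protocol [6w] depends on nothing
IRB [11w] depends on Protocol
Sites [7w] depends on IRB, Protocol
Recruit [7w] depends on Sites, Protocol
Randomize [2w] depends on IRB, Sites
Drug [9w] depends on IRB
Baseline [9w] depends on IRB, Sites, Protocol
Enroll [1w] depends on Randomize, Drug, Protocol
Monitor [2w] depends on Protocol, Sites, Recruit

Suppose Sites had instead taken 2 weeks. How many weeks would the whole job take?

28

The binding path is Protocol→IRB→Sites→Recruit→Monitor = 6+11+7+7+2 = 33; finish at 33 weeks.
Sites lies on that path, so at 2 weeks the path becomes 28 weeks.
No other chain overtakes it, so the finish is 28 weeks.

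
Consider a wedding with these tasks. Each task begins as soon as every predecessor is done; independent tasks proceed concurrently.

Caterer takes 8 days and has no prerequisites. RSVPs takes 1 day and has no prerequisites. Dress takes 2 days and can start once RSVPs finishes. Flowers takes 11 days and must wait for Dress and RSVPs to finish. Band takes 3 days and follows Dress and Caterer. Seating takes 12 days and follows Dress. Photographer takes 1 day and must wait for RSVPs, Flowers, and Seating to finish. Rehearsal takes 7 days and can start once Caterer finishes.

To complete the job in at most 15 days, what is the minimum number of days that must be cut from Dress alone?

1

Current finish: 16 days; target: 15.
Dress is on every critical path, so each day cut from Dress cuts the finish by one (this holds down to a finish of 15).
Need 16 − 15 = 1 day off Dress → Dress becomes 1 day, finish becomes 15.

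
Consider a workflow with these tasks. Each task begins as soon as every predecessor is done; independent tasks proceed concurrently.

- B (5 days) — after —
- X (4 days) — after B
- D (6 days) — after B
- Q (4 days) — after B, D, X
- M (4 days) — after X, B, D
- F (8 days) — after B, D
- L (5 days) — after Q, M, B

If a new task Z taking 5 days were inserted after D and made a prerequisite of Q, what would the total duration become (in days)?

25

Originally the project takes 20 days.
With Z inserted, Q now waits for max(B, D, X, Z).
New critical path: B→D→Z→Q→L = 5+6+5+4+5 = 25 ⇒ 25 days.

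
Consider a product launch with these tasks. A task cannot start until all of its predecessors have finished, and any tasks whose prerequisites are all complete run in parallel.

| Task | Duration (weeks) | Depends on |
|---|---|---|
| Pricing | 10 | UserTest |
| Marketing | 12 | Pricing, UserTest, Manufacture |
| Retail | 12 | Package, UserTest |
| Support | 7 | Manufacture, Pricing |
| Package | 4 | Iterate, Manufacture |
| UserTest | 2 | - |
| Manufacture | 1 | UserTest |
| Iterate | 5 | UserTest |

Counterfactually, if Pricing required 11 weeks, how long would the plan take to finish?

25

Actual critical path: UserTest→Pricing→Marketing = 2+10+12 = 24 ⇒ 24 weeks.
Pricing lies on that path, so at 11 weeks the path becomes 25 weeks.
The critical path is still UserTest→Pricing→Marketing; finish is now 25 weeks.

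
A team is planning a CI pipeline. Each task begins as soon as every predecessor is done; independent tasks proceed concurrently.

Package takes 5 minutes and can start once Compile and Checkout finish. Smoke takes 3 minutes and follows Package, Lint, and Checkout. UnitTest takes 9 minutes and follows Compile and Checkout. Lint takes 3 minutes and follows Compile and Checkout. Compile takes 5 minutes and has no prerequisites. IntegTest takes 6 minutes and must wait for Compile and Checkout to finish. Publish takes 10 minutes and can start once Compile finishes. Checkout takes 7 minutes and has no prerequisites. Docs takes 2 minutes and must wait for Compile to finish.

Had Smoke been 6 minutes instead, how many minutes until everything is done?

18

The binding path is Checkout→UnitTest = 7+9 = 16; finish at 16 minutes.
The longest path through Smoke is only 15 minutes, so Smoke has float 1.
New critical path: Checkout→Package→Smoke = 7+5+6 = 18 ⇒ 18 minutes.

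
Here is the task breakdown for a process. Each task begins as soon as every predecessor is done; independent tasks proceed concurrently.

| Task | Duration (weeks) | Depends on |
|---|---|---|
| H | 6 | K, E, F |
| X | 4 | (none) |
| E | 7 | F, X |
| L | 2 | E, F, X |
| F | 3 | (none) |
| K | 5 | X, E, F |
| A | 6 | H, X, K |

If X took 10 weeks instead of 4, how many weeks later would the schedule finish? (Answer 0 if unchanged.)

As given, the longest chain is X→E→K→H→A = 4+7+5+6+6 = 28, so the finish is 28 weeks.
Since X is critical, the +6 change carries straight to that chain (now 34 weeks).
That remains the longest chain; total 34 weeks.
Change in finish: 34 − 28 = +6 weeks.

6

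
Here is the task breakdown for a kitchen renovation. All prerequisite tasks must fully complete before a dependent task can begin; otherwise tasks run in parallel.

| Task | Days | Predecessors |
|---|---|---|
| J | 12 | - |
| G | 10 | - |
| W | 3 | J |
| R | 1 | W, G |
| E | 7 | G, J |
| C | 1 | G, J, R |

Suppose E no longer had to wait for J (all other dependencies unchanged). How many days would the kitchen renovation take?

17

With the dependency in place, J→E = 12+7 = 19 sets the finish at 19 days.
Without J→E, E's earliest start moves from 12 to 10.
The longest chain is now J→W→R→C = 12+3+1+1 = 17, so the kitchen renovation takes 17 days.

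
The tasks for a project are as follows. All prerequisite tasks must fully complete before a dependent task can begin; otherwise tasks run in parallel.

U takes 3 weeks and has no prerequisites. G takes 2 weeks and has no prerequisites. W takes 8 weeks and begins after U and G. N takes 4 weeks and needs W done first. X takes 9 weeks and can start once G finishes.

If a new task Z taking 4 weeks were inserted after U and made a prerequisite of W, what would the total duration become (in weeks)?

19

Originally the job takes 15 weeks.
With Z inserted, W now waits for max(U, G, Z).
New critical path: U→Z→W→N = 3+4+8+4 = 19 ⇒ 19 weeks.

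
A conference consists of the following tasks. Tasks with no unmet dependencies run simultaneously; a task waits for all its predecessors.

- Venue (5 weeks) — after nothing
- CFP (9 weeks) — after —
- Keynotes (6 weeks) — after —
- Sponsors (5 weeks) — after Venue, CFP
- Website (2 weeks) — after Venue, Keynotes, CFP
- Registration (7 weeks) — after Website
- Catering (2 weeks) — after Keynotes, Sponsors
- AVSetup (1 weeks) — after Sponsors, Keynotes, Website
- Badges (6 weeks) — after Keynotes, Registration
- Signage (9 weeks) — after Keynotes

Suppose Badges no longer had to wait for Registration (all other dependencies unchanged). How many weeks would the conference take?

18

Original critical path: CFP→Website→Registration→Badges = 9+2+7+6 = 24 ⇒ 24 weeks.
Without Registration→Badges, Badges's earliest start moves from 18 to 6.
After: CFP→Website→Registration = 9+2+7 = 18 → 18 weeks.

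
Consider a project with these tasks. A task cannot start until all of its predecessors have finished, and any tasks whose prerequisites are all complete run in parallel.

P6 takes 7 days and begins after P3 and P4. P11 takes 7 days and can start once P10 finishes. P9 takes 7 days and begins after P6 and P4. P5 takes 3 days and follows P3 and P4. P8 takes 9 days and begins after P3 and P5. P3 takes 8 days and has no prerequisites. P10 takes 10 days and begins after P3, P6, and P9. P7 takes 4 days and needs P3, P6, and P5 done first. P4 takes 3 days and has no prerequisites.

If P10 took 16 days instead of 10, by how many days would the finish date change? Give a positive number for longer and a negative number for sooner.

As given, the longest chain is P3→P6→P9→P10→P11 = 8+7+7+10+7 = 39, so the finish is 39 days.
P10 is on the critical path; changing it to 16 makes that path 45 days.
The critical path is still P3→P6→P9→P10→P11; finish is now 45 days.
Change in finish: 45 − 39 = +6 days.

6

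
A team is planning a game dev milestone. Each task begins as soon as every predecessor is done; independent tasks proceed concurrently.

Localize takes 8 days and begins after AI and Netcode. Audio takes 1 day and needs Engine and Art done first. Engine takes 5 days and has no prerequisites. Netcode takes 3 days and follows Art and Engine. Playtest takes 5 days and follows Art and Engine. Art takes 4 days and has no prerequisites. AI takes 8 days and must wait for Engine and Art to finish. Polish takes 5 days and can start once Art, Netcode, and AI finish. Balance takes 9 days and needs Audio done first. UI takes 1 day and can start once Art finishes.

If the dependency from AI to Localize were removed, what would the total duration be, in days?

Before: longest chain Engine→AI→Localize = 5+8+8 = 21, finish 21.
Without AI→Localize, Localize's earliest start moves from 13 to 8.
New critical path: Engine→AI→Polish = 5+8+5 = 18 ⇒ 18 days.

18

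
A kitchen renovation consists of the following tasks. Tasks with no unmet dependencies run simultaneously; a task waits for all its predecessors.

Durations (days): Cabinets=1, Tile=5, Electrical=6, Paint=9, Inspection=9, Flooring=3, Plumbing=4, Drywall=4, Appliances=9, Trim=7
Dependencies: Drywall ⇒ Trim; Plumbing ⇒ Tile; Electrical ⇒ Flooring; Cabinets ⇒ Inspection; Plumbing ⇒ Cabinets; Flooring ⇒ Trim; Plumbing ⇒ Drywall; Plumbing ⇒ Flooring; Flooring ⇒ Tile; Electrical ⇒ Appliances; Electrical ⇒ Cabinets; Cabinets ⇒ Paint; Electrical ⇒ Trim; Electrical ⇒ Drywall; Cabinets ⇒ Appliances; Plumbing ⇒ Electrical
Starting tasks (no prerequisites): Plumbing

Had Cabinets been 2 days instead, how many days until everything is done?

Critical path before the change: Plumbing→Electrical→Drywall→Trim = 4+6+4+7 = 21 giving 21 days.
The longest path through Cabinets is only 20 days, so Cabinets has float 1.
The critical path is still Plumbing→Electrical→Drywall→Trim; finish is now 21 days.

21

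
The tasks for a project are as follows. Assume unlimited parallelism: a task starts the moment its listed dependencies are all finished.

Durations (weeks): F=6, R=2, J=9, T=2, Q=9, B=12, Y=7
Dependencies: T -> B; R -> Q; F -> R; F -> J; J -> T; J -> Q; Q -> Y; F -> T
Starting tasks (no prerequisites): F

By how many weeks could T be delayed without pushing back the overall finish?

Critical path: F→J→Q→Y = 6+9+9+7 = 31, so the finish is 31 weeks.
The longest chain containing T totals 29 weeks.
Slack of T = 17 − 15 = 2 weeks.

2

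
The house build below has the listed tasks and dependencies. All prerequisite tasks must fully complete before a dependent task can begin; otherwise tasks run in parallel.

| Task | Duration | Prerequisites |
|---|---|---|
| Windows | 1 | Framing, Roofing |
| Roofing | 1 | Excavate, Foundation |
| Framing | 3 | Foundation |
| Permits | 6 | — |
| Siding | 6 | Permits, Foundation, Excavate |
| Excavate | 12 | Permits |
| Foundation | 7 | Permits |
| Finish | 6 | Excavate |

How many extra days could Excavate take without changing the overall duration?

0

Permits→Excavate→Siding = 6+12+6 = 24 sets the makespan at 24 days.
Longest path through Excavate: 24 days (earliest finish 18, latest finish 18).
So Excavate can slip 18 − 18 = 0 days.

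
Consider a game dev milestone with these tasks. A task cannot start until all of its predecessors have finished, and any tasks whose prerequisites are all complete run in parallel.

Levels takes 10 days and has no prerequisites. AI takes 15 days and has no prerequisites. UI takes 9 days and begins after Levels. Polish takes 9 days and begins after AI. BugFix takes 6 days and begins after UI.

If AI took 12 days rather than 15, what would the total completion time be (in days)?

25

Actual critical path: Levels→UI→BugFix = 10+9+6 = 25 ⇒ 25 days.
The longest path through AI is only 24 days, so AI has float 1.
No other chain overtakes it, so the finish is 25 days.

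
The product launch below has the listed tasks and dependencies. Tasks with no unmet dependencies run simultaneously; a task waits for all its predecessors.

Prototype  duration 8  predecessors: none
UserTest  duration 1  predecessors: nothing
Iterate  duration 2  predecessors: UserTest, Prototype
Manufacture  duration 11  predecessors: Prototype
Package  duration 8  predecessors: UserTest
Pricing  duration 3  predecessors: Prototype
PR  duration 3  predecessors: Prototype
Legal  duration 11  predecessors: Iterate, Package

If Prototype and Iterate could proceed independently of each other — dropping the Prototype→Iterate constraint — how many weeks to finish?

Original critical path: Prototype→Iterate→Legal = 8+2+11 = 21 ⇒ 21 weeks.
Without Prototype→Iterate, Iterate's earliest start moves from 8 to 1.
The longest chain is now UserTest→Package→Legal = 1+8+11 = 20, so the job takes 20 weeks.

20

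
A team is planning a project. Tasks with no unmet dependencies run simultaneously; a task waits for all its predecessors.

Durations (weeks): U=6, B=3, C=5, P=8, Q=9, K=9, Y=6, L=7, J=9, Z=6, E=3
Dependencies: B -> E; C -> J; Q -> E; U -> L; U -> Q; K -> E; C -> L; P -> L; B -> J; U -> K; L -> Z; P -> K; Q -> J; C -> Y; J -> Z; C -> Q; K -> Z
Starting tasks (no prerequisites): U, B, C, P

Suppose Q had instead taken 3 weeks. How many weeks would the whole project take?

The binding path is U→Q→J→Z = 6+9+9+6 = 30; finish at 30 weeks.
Q lies on that path, so at 3 weeks the path becomes 24 weeks.
The critical path is still U→Q→J→Z; finish is now 24 weeks.

24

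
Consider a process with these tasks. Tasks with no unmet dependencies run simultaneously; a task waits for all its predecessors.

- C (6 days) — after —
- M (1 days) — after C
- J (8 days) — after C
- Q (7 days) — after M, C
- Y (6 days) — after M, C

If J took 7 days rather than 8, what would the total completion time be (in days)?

14

Critical path before the change: C→J = 6+8 = 14 giving 14 days.
Since J is critical, the -1 change carries straight to that chain (now 13 days).
Now C→M→Q = 6+1+7 = 14 is longest, so the finish becomes 14 days.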